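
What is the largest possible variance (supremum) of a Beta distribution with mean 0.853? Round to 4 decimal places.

0.1254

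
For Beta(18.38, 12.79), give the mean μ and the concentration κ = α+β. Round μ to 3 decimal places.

μ = 0.590, κ = 31.17

κ = α+β = 18.38+12.79 = 31.17; μ = α/κ = 18.38/31.17 = 0.590.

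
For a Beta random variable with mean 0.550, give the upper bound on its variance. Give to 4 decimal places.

Var = μ(1−μ)/(α+β+1), which approaches μ(1−μ) as α+β → 0.
So the supremum is μ(1−μ) = 0.550×0.450 = 0.2475.

0.2475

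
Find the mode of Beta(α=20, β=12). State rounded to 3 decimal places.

0.633

The density x^(α−1)(1−x)^(β−1) is maximised at (α−1)/(α+β−2) = 19/30 = 0.633.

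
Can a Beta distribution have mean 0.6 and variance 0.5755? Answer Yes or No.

No

For any Beta, Var(X) < E[X]·(1−E[X]).
Here μ(1−μ) = 0.6×0.4 = 0.24, and 0.5755 ≥ 0.24.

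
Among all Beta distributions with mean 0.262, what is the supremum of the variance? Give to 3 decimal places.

Var = μ(1−μ)/(α+β+1), which approaches μ(1−μ) as α+β → 0.
So the supremum is μ(1−μ) = 0.262×0.738 = 0.193.

0.193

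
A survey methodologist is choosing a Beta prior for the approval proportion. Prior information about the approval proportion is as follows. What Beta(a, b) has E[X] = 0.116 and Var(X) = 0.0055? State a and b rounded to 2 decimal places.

By moment matching, a+b = μ(1−μ)/σ² − 1 = (0.116·0.884)/0.0055 − 1 = 18.6444 − 1 = 17.6444.
Since a/(a+b) = μ, a = 0.116·17.6444 = 2.05 and b = 0.884·17.6444 = 15.60.

a = 2.05, b = 15.60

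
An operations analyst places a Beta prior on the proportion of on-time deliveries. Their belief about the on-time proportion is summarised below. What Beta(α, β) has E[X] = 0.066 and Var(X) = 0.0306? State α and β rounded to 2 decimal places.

α = 0.07, β = 0.95

By moment matching, α+β = μ(1−μ)/σ² − 1 = (0.066·0.934)/0.0306 − 1 = 2.0145 − 1 = 1.0145.
Since α/(α+β) = μ, α = 0.066·1.0145 = 0.07 and β = 0.934·1.0145 = 0.95.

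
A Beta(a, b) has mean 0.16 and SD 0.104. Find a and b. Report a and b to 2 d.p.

First σ² = 0.010816. Setting a = μn, b = (1−μ)n with n = a+b,
μ(1−μ)/(n+1) = 0.010816 ⇒ n+1 = 0.1344/0.010816 = 12.4260 ⇒ n = 11.4260.
Hence a = 0.16×11.4260 = 1.83, b = 0.84×11.4260 = 9.60.

a = 1.83, b = 9.60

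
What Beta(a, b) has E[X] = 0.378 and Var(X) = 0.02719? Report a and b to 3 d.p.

a = 2.891, b = 4.757

By moment matching, a+b = μ(1−μ)/σ² − 1 = (0.378·0.622)/0.02719 − 1 = 8.6471 − 1 = 7.6471.
Since a/(a+b) = μ, a = 0.378·7.6471 = 2.891 and b = 0.622·7.6471 = 4.757.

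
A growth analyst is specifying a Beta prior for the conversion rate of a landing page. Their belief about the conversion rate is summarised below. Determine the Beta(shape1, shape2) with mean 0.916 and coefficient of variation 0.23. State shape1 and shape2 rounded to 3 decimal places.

shape1 = 0.672, shape2 = 0.062

σ = CV·μ = 0.23×0.916 = 0.21068, so σ² = 0.044386.
s+1 = μ(1−μ)/σ² = 0.076944/0.044386 = 1.7335, so s = shape1+shape2 = 0.7335.
shape1 = μs = 0.672, shape2 = (1−μ)s = 0.062.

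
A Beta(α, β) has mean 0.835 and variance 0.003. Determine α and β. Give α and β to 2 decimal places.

Write ν = α+β; then α = μν and Var = μ(1−μ)/(ν+1).
ν = μ(1−μ)/Var − 1 = 0.137775/0.003 − 1 = 44.9250.
α = 0.835·44.9250 = 37.51, β = 0.165·44.9250 = 7.41.

α = 37.51, β = 7.41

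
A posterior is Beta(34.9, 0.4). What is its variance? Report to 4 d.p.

0.0003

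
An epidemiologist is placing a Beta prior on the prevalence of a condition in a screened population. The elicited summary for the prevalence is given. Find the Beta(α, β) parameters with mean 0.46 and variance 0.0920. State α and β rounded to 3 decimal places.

α = 0.782, β = 0.918

Let s = α+β. The Beta variance is μ(1−μ)/(s+1).
So s+1 = μ(1−μ)/σ² = (0.46×0.54)/0.0920 = 0.2484/0.0920 = 2.7000, giving s = 1.7000.
Then α = μs = 0.46×1.7000 = 0.782 and β = (1−μ)s = 0.54×1.7000 = 0.918.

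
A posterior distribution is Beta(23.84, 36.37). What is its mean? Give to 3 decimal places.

0.396

E[X] = α/(α+β) = 23.84/60.21 = 0.396.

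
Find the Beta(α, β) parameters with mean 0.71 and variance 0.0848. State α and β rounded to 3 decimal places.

Write ν = α+β; then α = μν and Var = μ(1−μ)/(ν+1).
ν = μ(1−μ)/Var − 1 = 0.2059/0.0848 − 1 = 1.4281.
α = 0.71·1.4281 = 1.014, β = 0.29·1.4281 = 0.414.

α = 1.014, β = 0.414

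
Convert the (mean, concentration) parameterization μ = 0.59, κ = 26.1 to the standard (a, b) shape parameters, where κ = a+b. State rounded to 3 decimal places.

a = 15.399, b = 10.701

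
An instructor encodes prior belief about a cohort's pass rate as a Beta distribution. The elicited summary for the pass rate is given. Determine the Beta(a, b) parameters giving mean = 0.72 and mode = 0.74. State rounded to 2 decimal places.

a = 17.28, b = 6.72

With s = a+b: μ = a/s and mode = (a−1)/(s−2). Eliminating a = μs,
μs − 1 = m(s−2) ⇒ s(μ−m) = 1−2m ⇒ s = -0.48/-0.02 = 24.0000.
So a = μs = 17.28, b = (1−μ)s = 6.72.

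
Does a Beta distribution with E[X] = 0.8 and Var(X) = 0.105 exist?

For any Beta, Var(X) < E[X]·(1−E[X]).
Here μ(1−μ) = 0.8×0.2 = 0.16, and 0.105 < 0.16.

Yes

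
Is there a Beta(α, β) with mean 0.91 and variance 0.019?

A Beta with mean μ has variance μ(1−μ)/(α+β+1) < μ(1−μ).
Here μ(1−μ) = 0.91×0.09 = 0.0819, and 0.019 < 0.0819.

Yes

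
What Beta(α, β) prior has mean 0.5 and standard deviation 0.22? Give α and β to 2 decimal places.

α = 2.08, β = 2.08

σ² = 0.22² = 0.0484.
With s = α+β, Var = μ(1−μ)/(s+1), so s+1 = (0.5×0.5)/0.0484 = 5.1653 and s = 4.1653.
α = μs = 2.08, β = (1−μ)s = 2.08.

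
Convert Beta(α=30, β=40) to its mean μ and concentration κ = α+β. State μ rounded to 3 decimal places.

μ = 0.429, κ = 70

κ = α+β = 30+40 = 70; μ = α/κ = 30/70 = 0.429.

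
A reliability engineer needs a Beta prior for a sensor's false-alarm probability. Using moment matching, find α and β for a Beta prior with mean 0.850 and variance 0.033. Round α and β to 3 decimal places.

α = 2.434, β = 0.430

Let s = α+β. The Beta variance is μ(1−μ)/(s+1).
So s+1 = μ(1−μ)/σ² = (0.850×0.150)/0.033 = 0.127500/0.033 = 3.8636, giving s = 2.8636.
Then α = μs = 0.850×2.8636 = 2.434 and β = (1−μ)s = 0.150×2.8636 = 0.430.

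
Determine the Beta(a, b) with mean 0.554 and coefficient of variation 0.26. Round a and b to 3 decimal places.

a = 6.044, b = 4.865

Var = (CV·μ)² = (0.26×0.554)² = 0.020748.
a+b = μ(1−μ)/Var − 1 = 0.247084/0.020748 − 1 = 10.9091.
Thus a = 0.554·10.9091 = 6.044 and b = 0.446·10.9091 = 4.865.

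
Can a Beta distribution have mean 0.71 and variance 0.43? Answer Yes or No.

A Beta with mean μ has variance μ(1−μ)/(α+β+1) < μ(1−μ).
Here μ(1−μ) = 0.71×0.29 = 0.2059, and 0.43 ≥ 0.2059.

No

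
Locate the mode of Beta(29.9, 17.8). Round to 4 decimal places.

With α,β > 1, mode = (α−1)/(α+β−2) = 28.9/45.7 = 0.6324.

0.6324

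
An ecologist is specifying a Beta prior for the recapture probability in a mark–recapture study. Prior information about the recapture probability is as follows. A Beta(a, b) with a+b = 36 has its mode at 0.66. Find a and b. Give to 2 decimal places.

a = 23.44, b = 12.56

Since the density peak of Beta(a,b) is at (a−1)/(a+b−2),
a = 1 + 0.66(36−2) = 23.44 and b = 36 − 23.44 = 12.56.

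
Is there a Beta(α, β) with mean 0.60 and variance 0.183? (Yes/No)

A Beta with mean μ has variance μ(1−μ)/(α+β+1) < μ(1−μ).
Here μ(1−μ) = 0.60×0.40 = 0.2400, and 0.183 < 0.2400.

Yes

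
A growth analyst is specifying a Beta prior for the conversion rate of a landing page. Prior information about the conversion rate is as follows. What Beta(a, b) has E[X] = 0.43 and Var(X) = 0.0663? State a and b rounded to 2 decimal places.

a = 1.16, b = 1.54

Write ν = a+b; then a = μν and Var = μ(1−μ)/(ν+1).
ν = μ(1−μ)/Var − 1 = 0.2451/0.0663 − 1 = 2.6968.
a = 0.43·2.6968 = 1.16, b = 0.57·2.6968 = 1.54.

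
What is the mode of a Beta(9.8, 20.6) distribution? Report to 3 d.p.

0.310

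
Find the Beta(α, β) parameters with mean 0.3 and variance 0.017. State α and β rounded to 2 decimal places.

Let s = α+β. The Beta variance is μ(1−μ)/(s+1).
So s+1 = μ(1−μ)/σ² = (0.3×0.7)/0.017 = 0.21/0.017 = 12.3529, giving s = 11.3529.
Then α = μs = 0.3×11.3529 = 3.41 and β = (1−μ)s = 0.7×11.3529 = 7.95.

α = 3.41, β = 7.95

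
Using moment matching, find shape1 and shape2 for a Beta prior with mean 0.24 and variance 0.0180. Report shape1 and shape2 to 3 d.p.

shape1 = 2.192, shape2 = 6.941

Let s = shape1+shape2. The Beta variance is μ(1−μ)/(s+1).
So s+1 = μ(1−μ)/σ² = (0.24×0.76)/0.0180 = 0.1824/0.0180 = 10.1333, giving s = 9.1333.
Then shape1 = μs = 0.24×9.1333 = 2.192 and shape2 = (1−μ)s = 0.76×9.1333 = 6.941.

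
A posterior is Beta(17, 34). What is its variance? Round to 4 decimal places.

μ = 17/51 = 0.333333; Var = μ(1−μ)/(α+β+1) = 0.2222222/52 = 0.0043.

0.0043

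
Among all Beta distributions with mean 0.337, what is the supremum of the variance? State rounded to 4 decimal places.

0.2234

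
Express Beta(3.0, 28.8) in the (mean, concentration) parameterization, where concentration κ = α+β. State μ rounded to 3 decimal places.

μ = 0.094, κ = 31.8

κ = α+β = 3.0+28.8 = 31.8; μ = α/κ = 3.0/31.8 = 0.094.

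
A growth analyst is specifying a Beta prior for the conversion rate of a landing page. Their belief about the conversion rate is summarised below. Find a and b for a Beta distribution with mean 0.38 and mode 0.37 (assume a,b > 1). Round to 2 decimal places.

a = 9.88, b = 16.12

Let s = a+b. Mean gives a = μs = 0.38s; mode gives (a−1)/(s−2) = 0.37.
Substituting: 0.38s − 1 = 0.37(s−2) = 0.37s − 0.74, so 0.01s = 0.26 and s = 26.0000.
Then a = 0.38×26.0000 = 9.88 and b = s−a = 16.12.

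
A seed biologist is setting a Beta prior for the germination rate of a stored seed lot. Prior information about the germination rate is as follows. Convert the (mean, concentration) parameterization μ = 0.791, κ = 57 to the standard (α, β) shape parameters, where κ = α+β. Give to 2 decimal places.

α = 45.09, β = 11.91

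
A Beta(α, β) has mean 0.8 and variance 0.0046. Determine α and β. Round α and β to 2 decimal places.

Write ν = α+β; then α = μν and Var = μ(1−μ)/(ν+1).
ν = μ(1−μ)/Var − 1 = 0.16/0.0046 − 1 = 33.7826.
α = 0.8·33.7826 = 27.03, β = 0.2·33.7826 = 6.76.

α = 27.03, β = 6.76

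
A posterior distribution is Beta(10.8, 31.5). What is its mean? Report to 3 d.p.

0.255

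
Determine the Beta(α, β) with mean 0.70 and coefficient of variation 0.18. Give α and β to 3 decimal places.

α = 8.559, β = 3.668

Var = (CV·μ)² = (0.18×0.70)² = 0.015876.
α+β = μ(1−μ)/Var − 1 = 0.2100/0.015876 − 1 = 12.2275.
Thus α = 0.70·12.2275 = 8.559 and β = 0.30·12.2275 = 3.668.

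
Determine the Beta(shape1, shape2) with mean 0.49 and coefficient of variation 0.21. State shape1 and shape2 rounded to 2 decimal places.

shape1 = 11.07, shape2 = 11.53

Var = (CV·μ)² = (0.21×0.49)² = 0.010588.
shape1+shape2 = μ(1−μ)/Var − 1 = 0.2499/0.010588 − 1 = 22.6013.
Thus shape1 = 0.49·22.6013 = 11.07 and shape2 = 0.51·22.6013 = 11.53.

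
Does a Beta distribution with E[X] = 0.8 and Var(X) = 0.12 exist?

A Beta with mean μ has variance μ(1−μ)/(α+β+1) < μ(1−μ).
Here μ(1−μ) = 0.8×0.2 = 0.16, and 0.12 < 0.16.

Yes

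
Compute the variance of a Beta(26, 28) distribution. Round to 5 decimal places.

0.00454

α+β = 54 and αβ = 728, so Var = αβ/[(α+β)²(α+β+1)] = 728/160380 = 0.00454.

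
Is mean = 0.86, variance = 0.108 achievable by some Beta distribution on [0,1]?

For any Beta, Var(X) < E[X]·(1−E[X]).
Here μ(1−μ) = 0.86×0.14 = 0.1204, and 0.108 < 0.1204.

Yes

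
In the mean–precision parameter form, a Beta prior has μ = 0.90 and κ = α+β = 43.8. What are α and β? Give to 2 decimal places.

α = 39.42, β = 4.38

Split κ in proportion μ : (1−μ): α = 0.90·43.8 = 39.42, β = 43.8 − 39.42 = 4.38.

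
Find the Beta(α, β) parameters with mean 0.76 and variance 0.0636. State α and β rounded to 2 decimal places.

α = 1.42, β = 0.45

Let s = α+β. The Beta variance is μ(1−μ)/(s+1).
So s+1 = μ(1−μ)/σ² = (0.76×0.24)/0.0636 = 0.1824/0.0636 = 2.8679, giving s = 1.8679.
Then α = μs = 0.76×1.8679 = 1.42 and β = (1−μ)s = 0.24×1.8679 = 0.45.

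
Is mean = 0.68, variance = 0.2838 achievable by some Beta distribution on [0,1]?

No

The Beta variance bound is σ² < μ(1−μ).
Here μ(1−μ) = 0.68×0.32 = 0.2176, and 0.2838 ≥ 0.2176.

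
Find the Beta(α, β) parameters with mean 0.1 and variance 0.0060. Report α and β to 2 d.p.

α = 1.40, β = 12.60

By moment matching, α+β = μ(1−μ)/σ² − 1 = (0.1·0.9)/0.0060 − 1 = 15.0000 − 1 = 14.0000.
Since α/(α+β) = μ, α = 0.1·14.0000 = 1.40 and β = 0.9·14.0000 = 12.60.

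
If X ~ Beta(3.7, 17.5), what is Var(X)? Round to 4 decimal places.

0.0065

μ = 3.7/21.2 = 0.174528; Var = μ(1−μ)/(α+β+1) = 0.1440682/22.2 = 0.0065.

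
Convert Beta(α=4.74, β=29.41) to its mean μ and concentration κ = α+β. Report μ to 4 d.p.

κ = α+β = 4.74+29.41 = 34.15; μ = α/κ = 4.74/34.15 = 0.1388.

μ = 0.1388, κ = 34.15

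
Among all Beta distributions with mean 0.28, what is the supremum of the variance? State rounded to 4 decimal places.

0.2016

For fixed mean μ the Beta variance is μ(1−μ)/(α+β+1), increasing as α+β decreases.
Its least upper bound (not attained) is μ(1−μ) = 0.28·0.72 = 0.2016.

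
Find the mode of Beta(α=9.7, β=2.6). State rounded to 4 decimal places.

With α,β > 1, mode = (α−1)/(α+β−2) = 8.7/10.3 = 0.8447.

0.8447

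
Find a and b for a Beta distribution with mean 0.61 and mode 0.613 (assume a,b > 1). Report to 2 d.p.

a = 45.95, b = 29.38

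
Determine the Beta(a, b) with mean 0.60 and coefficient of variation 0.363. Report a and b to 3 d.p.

a = 2.436, b = 1.624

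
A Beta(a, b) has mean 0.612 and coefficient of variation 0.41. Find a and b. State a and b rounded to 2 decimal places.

a = 1.70, b = 1.08

Var = (CV·μ)² = (0.41×0.612)² = 0.062961.
a+b = μ(1−μ)/Var − 1 = 0.237456/0.062961 − 1 = 2.7715.
Thus a = 0.612·2.7715 = 1.70 and b = 0.388·2.7715 = 1.08.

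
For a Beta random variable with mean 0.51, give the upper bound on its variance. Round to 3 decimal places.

0.250

Var = μ(1−μ)/(α+β+1), which approaches μ(1−μ) as α+β → 0.
So the supremum is μ(1−μ) = 0.51×0.49 = 0.250.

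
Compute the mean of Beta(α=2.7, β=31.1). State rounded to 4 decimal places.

0.0799

E[X] = α/(α+β) = 2.7/33.8 = 0.0799.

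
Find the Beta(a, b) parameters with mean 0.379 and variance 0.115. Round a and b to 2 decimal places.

a = 0.40, b = 0.65

By moment matching, a+b = μ(1−μ)/σ² − 1 = (0.379·0.621)/0.115 − 1 = 2.0466 − 1 = 1.0466.
Since a/(a+b) = μ, a = 0.379·1.0466 = 0.40 and b = 0.621·1.0466 = 0.65.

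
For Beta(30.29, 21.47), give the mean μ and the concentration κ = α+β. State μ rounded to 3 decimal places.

μ = 0.585, κ = 51.76

κ = α+β = 30.29+21.47 = 51.76; μ = α/κ = 30.29/51.76 = 0.585.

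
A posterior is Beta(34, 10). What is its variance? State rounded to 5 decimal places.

α+β = 44 and αβ = 340, so Var = αβ/[(α+β)²(α+β+1)] = 340/87120 = 0.00390.

0.00390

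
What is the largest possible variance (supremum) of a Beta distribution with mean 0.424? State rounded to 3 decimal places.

0.244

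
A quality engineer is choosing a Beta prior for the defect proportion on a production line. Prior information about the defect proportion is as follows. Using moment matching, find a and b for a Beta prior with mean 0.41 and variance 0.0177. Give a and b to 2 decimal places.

a = 5.19, b = 7.47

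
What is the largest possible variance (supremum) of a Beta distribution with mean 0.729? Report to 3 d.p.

Var = μ(1−μ)/(α+β+1), which approaches μ(1−μ) as α+β → 0.
So the supremum is μ(1−μ) = 0.729×0.271 = 0.198.

0.198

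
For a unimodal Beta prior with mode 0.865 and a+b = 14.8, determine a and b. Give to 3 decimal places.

a = 12.072, b = 2.728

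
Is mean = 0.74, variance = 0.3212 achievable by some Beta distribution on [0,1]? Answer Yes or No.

The Beta variance bound is σ² < μ(1−μ).
Here μ(1−μ) = 0.74×0.26 = 0.1924, and 0.3212 ≥ 0.1924.

No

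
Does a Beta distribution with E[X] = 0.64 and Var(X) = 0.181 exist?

For any Beta, Var(X) < E[X]·(1−E[X]).
Here μ(1−μ) = 0.64×0.36 = 0.2304, and 0.181 < 0.2304.

Yes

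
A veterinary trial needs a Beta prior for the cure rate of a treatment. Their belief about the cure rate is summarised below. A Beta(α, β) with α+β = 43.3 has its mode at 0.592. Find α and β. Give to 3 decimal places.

Mode = (α−1)/(κ−2) with κ = α+β, so α−1 = 0.592·41.3 = 24.450.
α = 25.450; β = κ − α = 17.850.

α = 25.450, β = 17.850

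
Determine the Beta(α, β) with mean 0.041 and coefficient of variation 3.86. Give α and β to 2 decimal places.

Var = (CV·μ)² = (3.86×0.041)² = 0.025046.
α+β = μ(1−μ)/Var − 1 = 0.039319/0.025046 − 1 = 0.5699.
Thus α = 0.041·0.5699 = 0.02 and β = 0.959·0.5699 = 0.55.

α = 0.02, β = 0.55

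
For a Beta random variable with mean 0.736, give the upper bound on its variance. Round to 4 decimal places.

0.1943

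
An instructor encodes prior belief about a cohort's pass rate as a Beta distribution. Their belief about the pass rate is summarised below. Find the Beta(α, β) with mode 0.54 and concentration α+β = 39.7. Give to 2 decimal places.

α = 21.36, β = 18.34

Mode = (α−1)/(κ−2) with κ = α+β, so α−1 = 0.54·37.7 = 20.36.
α = 21.36; β = κ − α = 18.34.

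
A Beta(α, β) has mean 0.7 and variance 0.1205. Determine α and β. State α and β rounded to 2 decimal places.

By moment matching, α+β = μ(1−μ)/σ² − 1 = (0.7·0.3)/0.1205 − 1 = 1.7427 − 1 = 0.7427.
Since α/(α+β) = μ, α = 0.7·0.7427 = 0.52 and β = 0.3·0.7427 = 0.22.

α = 0.52, β = 0.22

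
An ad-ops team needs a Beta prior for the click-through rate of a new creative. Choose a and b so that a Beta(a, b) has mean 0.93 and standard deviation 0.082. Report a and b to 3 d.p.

σ² = 0.082² = 0.006724.
With s = a+b, Var = μ(1−μ)/(s+1), so s+1 = (0.93×0.07)/0.006724 = 9.6817 and s = 8.6817.
a = μs = 8.074, b = (1−μ)s = 0.608.

a = 8.074, b = 0.608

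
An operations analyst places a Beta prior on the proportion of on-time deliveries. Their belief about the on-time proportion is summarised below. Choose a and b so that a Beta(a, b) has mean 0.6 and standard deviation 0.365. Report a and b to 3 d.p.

σ² = 0.365² = 0.133225.
With s = a+b, Var = μ(1−μ)/(s+1), so s+1 = (0.6×0.4)/0.133225 = 1.8015 and s = 0.8015.
a = μs = 0.481, b = (1−μ)s = 0.321.

a = 0.481, b = 0.321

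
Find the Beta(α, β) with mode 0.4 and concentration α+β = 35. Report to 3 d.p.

α = 14.200, β = 20.800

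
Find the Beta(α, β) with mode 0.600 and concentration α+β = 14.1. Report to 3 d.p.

α = 8.260, β = 5.840

Since the density peak of Beta(α,β) is at (α−1)/(α+β−2),
α = 1 + 0.600(14.1−2) = 8.260 and β = 14.1 − 8.260 = 5.840.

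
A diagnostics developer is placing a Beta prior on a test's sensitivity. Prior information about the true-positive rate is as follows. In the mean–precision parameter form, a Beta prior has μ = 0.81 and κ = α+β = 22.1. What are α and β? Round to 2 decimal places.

α = 17.90, β = 4.20

Split κ in proportion μ : (1−μ): α = 0.81·22.1 = 17.90, β = 22.1 − 17.90 = 4.20.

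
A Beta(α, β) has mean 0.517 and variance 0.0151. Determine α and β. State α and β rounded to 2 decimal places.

By moment matching, α+β = μ(1−μ)/σ² − 1 = (0.517·0.483)/0.0151 − 1 = 16.5372 − 1 = 15.5372.
Since α/(α+β) = μ, α = 0.517·15.5372 = 8.03 and β = 0.483·15.5372 = 7.50.

α = 8.03, β = 7.50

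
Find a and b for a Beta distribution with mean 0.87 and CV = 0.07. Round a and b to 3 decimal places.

σ = CV·μ = 0.07×0.87 = 0.06090, so σ² = 0.003709.
s+1 = μ(1−μ)/σ² = 0.1131/0.003709 = 30.4950, so s = a+b = 29.4950.
a = μs = 25.661, b = (1−μ)s = 3.834.

a = 25.661, b = 3.834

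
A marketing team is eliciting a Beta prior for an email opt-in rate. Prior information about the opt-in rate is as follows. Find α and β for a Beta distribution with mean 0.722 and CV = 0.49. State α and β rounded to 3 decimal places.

α = 0.436, β = 0.168

Var = (CV·μ)² = (0.49×0.722)² = 0.125160.
α+β = μ(1−μ)/Var − 1 = 0.200716/0.125160 − 1 = 0.6037.
Thus α = 0.722·0.6037 = 0.436 and β = 0.278·0.6037 = 0.168.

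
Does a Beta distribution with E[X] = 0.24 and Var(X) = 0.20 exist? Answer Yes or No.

A Beta with mean μ has variance μ(1−μ)/(α+β+1) < μ(1−μ).
Here μ(1−μ) = 0.24×0.76 = 0.1824, and 0.20 ≥ 0.1824.

No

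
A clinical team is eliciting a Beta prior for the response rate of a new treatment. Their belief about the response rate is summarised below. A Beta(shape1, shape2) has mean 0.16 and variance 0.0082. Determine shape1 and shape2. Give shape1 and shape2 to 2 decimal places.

By moment matching, shape1+shape2 = μ(1−μ)/σ² − 1 = (0.16·0.84)/0.0082 − 1 = 16.3902 − 1 = 15.3902.
Since shape1/(shape1+shape2) = μ, shape1 = 0.16·15.3902 = 2.46 and shape2 = 0.84·15.3902 = 12.93.

shape1 = 2.46, shape2 = 12.93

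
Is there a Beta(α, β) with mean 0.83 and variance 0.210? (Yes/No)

The Beta variance bound is σ² < μ(1−μ).
Here μ(1−μ) = 0.83×0.17 = 0.1411, and 0.210 ≥ 0.1411.

No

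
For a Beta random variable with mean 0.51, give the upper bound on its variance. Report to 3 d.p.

0.250

For fixed mean μ the Beta variance is μ(1−μ)/(α+β+1), increasing as α+β decreases.
Its least upper bound (not attained) is μ(1−μ) = 0.51·0.49 = 0.250.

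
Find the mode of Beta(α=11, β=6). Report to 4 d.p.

The density x^(α−1)(1−x)^(β−1) is maximised at (α−1)/(α+β−2) = 10/15 = 0.6667.

0.6667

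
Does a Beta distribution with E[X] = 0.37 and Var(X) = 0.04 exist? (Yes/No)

The Beta variance bound is σ² < μ(1−μ).
Here μ(1−μ) = 0.37×0.63 = 0.2331, and 0.04 < 0.2331.

Yes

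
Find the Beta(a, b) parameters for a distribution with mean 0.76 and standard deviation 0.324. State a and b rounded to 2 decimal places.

Variance = 0.324² = 0.104976. The moment-matching identity a+b = μ(1−μ)/Var − 1 gives
a+b = 0.1824/0.104976 − 1 = 0.7375, so a = μ·0.7375 = 0.56 and b = (1−μ)·0.7375 = 0.18.

a = 0.56, b = 0.18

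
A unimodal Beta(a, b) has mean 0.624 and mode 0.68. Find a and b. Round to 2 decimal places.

a = 4.01, b = 2.42

With s = a+b: μ = a/s and mode = (a−1)/(s−2). Eliminating a = μs,
μs − 1 = m(s−2) ⇒ s(μ−m) = 1−2m ⇒ s = -0.36/-0.056 = 6.4286.
So a = μs = 4.01, b = (1−μ)s = 2.42.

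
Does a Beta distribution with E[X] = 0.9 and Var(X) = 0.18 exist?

The Beta variance bound is σ² < μ(1−μ).
Here μ(1−μ) = 0.9×0.1 = 0.09, and 0.18 ≥ 0.09.

No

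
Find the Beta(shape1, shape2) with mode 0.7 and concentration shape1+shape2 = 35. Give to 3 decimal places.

Since the density peak of Beta(shape1,shape2) is at (shape1−1)/(shape1+shape2−2),
shape1 = 1 + 0.7(35−2) = 24.100 and shape2 = 35 − 24.100 = 10.900.

shape1 = 24.100, shape2 = 10.900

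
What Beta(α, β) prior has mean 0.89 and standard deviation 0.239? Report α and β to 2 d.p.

σ² = 0.239² = 0.057121.
With s = α+β, Var = μ(1−μ)/(s+1), so s+1 = (0.89×0.11)/0.057121 = 1.7139 and s = 0.7139.
α = μs = 0.64, β = (1−μ)s = 0.08.

α = 0.64, β = 0.08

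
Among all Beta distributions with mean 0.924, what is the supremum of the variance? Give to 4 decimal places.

0.0702

Var = μ(1−μ)/(α+β+1), which approaches μ(1−μ) as α+β → 0.
So the supremum is μ(1−μ) = 0.924×0.076 = 0.0702.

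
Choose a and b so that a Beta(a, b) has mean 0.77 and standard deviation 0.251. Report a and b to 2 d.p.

σ² = 0.251² = 0.063001.
With s = a+b, Var = μ(1−μ)/(s+1), so s+1 = (0.77×0.23)/0.063001 = 2.8111 and s = 1.8111.
a = μs = 1.39, b = (1−μ)s = 0.42.

a = 1.39, b = 0.42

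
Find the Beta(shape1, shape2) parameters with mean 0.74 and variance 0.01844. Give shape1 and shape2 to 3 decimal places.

shape1 = 6.981, shape2 = 2.453

By moment matching, shape1+shape2 = μ(1−μ)/σ² − 1 = (0.74·0.26)/0.01844 − 1 = 10.4338 − 1 = 9.4338.
Since shape1/(shape1+shape2) = μ, shape1 = 0.74·9.4338 = 6.981 and shape2 = 0.26·9.4338 = 2.453.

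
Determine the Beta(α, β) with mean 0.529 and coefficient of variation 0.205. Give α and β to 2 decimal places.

α = 10.68, β = 9.51

Var = (CV·μ)² = (0.205×0.529)² = 0.011760.
α+β = μ(1−μ)/Var − 1 = 0.249159/0.011760 − 1 = 20.1864.
Thus α = 0.529·20.1864 = 10.68 and β = 0.471·20.1864 = 9.51.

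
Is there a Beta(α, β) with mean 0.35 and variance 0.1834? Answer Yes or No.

Yes

For any Beta, Var(X) < E[X]·(1−E[X]).
Here μ(1−μ) = 0.35×0.65 = 0.2275, and 0.1834 < 0.2275.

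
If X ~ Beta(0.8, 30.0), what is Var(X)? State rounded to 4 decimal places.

0.0008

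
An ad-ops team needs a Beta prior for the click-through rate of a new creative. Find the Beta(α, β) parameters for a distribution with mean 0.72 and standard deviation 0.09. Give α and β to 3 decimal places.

Variance = 0.09² = 0.0081. The moment-matching identity α+β = μ(1−μ)/Var − 1 gives
α+β = 0.2016/0.0081 − 1 = 23.8889, so α = μ·23.8889 = 17.200 and β = (1−μ)·23.8889 = 6.689.

α = 17.200, β = 6.689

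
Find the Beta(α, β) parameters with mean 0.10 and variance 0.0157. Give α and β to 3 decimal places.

Write ν = α+β; then α = μν and Var = μ(1−μ)/(ν+1).
ν = μ(1−μ)/Var − 1 = 0.0900/0.0157 − 1 = 4.7325.
α = 0.10·4.7325 = 0.473, β = 0.90·4.7325 = 4.259.

α = 0.473, β = 4.259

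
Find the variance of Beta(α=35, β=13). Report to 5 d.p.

μ = 35/48 = 0.729167; Var = μ(1−μ)/(α+β+1) = 0.1974826/49 = 0.00403.

0.00403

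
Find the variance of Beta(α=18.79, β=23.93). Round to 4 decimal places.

0.0056

Var = αβ/[(α+β)²(α+β+1)] = (18.79×23.93)/(42.72²×43.72) = 449.6447/79788.930048 = 0.0056.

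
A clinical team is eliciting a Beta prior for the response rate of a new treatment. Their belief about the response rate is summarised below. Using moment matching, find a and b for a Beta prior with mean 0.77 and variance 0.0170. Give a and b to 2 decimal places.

By moment matching, a+b = μ(1−μ)/σ² − 1 = (0.77·0.23)/0.0170 − 1 = 10.4176 − 1 = 9.4176.
Since a/(a+b) = μ, a = 0.77·9.4176 = 7.25 and b = 0.23·9.4176 = 2.17.

a = 7.25, b = 2.17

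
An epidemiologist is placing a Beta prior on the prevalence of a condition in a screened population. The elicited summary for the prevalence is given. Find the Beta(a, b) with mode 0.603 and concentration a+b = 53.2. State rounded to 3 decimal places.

a = 31.874, b = 21.326

Mode = (a−1)/(κ−2) with κ = a+b, so a−1 = 0.603·51.2 = 30.874.
a = 31.874; b = κ − a = 21.326.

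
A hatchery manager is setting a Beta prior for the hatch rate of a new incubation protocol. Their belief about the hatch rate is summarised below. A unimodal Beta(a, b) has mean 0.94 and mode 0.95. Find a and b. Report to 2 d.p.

Let s = a+b. Mean gives a = μs = 0.94s; mode gives (a−1)/(s−2) = 0.95.
Substituting: 0.94s − 1 = 0.95(s−2) = 0.95s − 1.90, so -0.01s = -0.90 and s = 90.0000.
Then a = 0.94×90.0000 = 84.60 and b = s−a = 5.40.

a = 84.60, b = 5.40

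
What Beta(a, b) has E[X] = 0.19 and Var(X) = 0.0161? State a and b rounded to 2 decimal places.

a = 1.63, b = 6.93

Let s = a+b. The Beta variance is μ(1−μ)/(s+1).
So s+1 = μ(1−μ)/σ² = (0.19×0.81)/0.0161 = 0.1539/0.0161 = 9.5590, giving s = 8.5590.
Then a = μs = 0.19×8.5590 = 1.63 and b = (1−μ)s = 0.81×8.5590 = 6.93.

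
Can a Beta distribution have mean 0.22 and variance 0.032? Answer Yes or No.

A Beta with mean μ has variance μ(1−μ)/(α+β+1) < μ(1−μ).
Here μ(1−μ) = 0.22×0.78 = 0.1716, and 0.032 < 0.1716.

Yes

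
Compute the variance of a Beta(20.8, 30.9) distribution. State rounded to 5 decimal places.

Var = αβ/[(α+β)²(α+β+1)] = (20.8×30.9)/(51.7²×52.7) = 642.72/140861.303 = 0.00456.

0.00456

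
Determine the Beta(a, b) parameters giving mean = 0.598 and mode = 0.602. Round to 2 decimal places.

a = 30.50, b = 20.50

With s = a+b: μ = a/s and mode = (a−1)/(s−2). Eliminating a = μs,
μs − 1 = m(s−2) ⇒ s(μ−m) = 1−2m ⇒ s = -0.204/-0.004 = 51.0000.
So a = μs = 30.50, b = (1−μ)s = 20.50.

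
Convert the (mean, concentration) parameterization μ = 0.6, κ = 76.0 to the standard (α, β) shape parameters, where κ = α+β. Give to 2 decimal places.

α = μκ = 0.6×76.0 = 45.60 and β = (1−μ)κ = 0.4×76.0 = 30.40.

α = 45.60, β = 30.40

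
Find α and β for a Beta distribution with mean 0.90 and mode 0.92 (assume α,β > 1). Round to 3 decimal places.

α = 37.800, β = 4.200

With s = α+β: μ = α/s and mode = (α−1)/(s−2). Eliminating α = μs,
μs − 1 = m(s−2) ⇒ s(μ−m) = 1−2m ⇒ s = -0.84/-0.02 = 42.0000.
So α = μs = 37.800, β = (1−μ)s = 4.200.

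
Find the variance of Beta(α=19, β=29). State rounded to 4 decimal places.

0.0049

μ = 19/48 = 0.395833; Var = μ(1−μ)/(α+β+1) = 0.2391493/49 = 0.0049.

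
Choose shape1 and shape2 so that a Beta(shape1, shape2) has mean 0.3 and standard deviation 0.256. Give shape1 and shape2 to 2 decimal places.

shape1 = 0.66, shape2 = 1.54

Variance = 0.256² = 0.065536. The moment-matching identity shape1+shape2 = μ(1−μ)/Var − 1 gives
shape1+shape2 = 0.21/0.065536 − 1 = 2.2043, so shape1 = μ·2.2043 = 0.66 and shape2 = (1−μ)·2.2043 = 1.54.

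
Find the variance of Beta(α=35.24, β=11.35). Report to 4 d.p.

0.0039

μ = 35.24/46.59 = 0.756385; Var = μ(1−μ)/(α+β+1) = 0.1842665/47.59 = 0.0039.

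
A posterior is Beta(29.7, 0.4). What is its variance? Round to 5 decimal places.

0.00042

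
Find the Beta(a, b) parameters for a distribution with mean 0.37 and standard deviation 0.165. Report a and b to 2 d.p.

a = 2.80, b = 4.76

First σ² = 0.027225. Setting a = μn, b = (1−μ)n with n = a+b,
μ(1−μ)/(n+1) = 0.027225 ⇒ n+1 = 0.2331/0.027225 = 8.5620 ⇒ n = 7.5620.
Hence a = 0.37×7.5620 = 2.80, b = 0.63×7.5620 = 4.76.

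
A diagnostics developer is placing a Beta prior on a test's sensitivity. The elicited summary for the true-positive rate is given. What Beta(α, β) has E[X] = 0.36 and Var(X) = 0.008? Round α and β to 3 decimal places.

By moment matching, α+β = μ(1−μ)/σ² − 1 = (0.36·0.64)/0.008 − 1 = 28.8000 − 1 = 27.8000.
Since α/(α+β) = μ, α = 0.36·27.8000 = 10.008 and β = 0.64·27.8000 = 17.792.

α = 10.008, β = 17.792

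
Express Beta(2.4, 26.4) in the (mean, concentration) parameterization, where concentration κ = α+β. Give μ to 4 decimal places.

μ = 0.0833, κ = 28.8

κ = α+β = 2.4+26.4 = 28.8; μ = α/κ = 2.4/28.8 = 0.0833.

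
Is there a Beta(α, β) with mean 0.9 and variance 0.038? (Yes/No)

A Beta with mean μ has variance μ(1−μ)/(α+β+1) < μ(1−μ).
Here μ(1−μ) = 0.9×0.1 = 0.09, and 0.038 < 0.09.

Yes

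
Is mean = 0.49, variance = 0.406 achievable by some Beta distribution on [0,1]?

No

A Beta with mean μ has variance μ(1−μ)/(α+β+1) < μ(1−μ).
Here μ(1−μ) = 0.49×0.51 = 0.2499, and 0.406 ≥ 0.2499.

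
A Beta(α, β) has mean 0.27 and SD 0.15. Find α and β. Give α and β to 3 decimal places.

α = 2.095, β = 5.665

First σ² = 0.0225. Setting α = μn, β = (1−μ)n with n = α+β,
μ(1−μ)/(n+1) = 0.0225 ⇒ n+1 = 0.1971/0.0225 = 8.7600 ⇒ n = 7.7600.
Hence α = 0.27×7.7600 = 2.095, β = 0.73×7.7600 = 5.665.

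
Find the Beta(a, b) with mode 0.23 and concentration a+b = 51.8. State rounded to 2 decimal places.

Since the density peak of Beta(a,b) is at (a−1)/(a+b−2),
a = 1 + 0.23(51.8−2) = 12.45 and b = 51.8 − 12.45 = 39.35.

a = 12.45, b = 39.35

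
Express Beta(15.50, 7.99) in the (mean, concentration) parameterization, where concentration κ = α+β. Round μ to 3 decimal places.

κ = α+β = 15.50+7.99 = 23.49; μ = α/κ = 15.50/23.49 = 0.660.

μ = 0.660, κ = 23.49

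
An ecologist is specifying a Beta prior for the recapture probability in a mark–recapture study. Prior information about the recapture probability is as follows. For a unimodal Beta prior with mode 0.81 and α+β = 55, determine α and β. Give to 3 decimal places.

α = 43.930, β = 11.070

For α,β>1 the mode is (α−1)/(α+β−2), so α = mode·(κ−2)+1 = 0.81×53+1 = 43.930.
And β = (1−mode)·(κ−2)+1 = 0.19×53+1 = 11.070.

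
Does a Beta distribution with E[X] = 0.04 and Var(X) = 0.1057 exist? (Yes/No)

No

A Beta with mean μ has variance μ(1−μ)/(α+β+1) < μ(1−μ).
Here μ(1−μ) = 0.04×0.96 = 0.0384, and 0.1057 ≥ 0.0384.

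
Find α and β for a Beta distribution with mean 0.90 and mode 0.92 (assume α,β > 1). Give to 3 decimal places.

α = 37.800, β = 4.200

Let s = α+β. Mean gives α = μs = 0.90s; mode gives (α−1)/(s−2) = 0.92.
Substituting: 0.90s − 1 = 0.92(s−2) = 0.92s − 1.84, so -0.02s = -0.84 and s = 42.0000.
Then α = 0.90×42.0000 = 37.800 and β = s−α = 4.200.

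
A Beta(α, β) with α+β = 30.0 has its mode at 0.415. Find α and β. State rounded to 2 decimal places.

Since the density peak of Beta(α,β) is at (α−1)/(α+β−2),
α = 1 + 0.415(30.0−2) = 12.62 and β = 30.0 − 12.62 = 17.38.

α = 12.62, β = 17.38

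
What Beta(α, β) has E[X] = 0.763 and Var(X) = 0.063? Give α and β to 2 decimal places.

Write ν = α+β; then α = μν and Var = μ(1−μ)/(ν+1).
ν = μ(1−μ)/Var − 1 = 0.180831/0.063 − 1 = 1.8703.
α = 0.763·1.8703 = 1.43, β = 0.237·1.8703 = 0.44.

α = 1.43, β = 0.44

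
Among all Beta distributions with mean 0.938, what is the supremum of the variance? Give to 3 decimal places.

0.058

For fixed mean μ the Beta variance is μ(1−μ)/(α+β+1), increasing as α+β decreases.
Its least upper bound (not attained) is μ(1−μ) = 0.938·0.062 = 0.058.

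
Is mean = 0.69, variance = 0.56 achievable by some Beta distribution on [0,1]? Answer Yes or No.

A Beta with mean μ has variance μ(1−μ)/(α+β+1) < μ(1−μ).
Here μ(1−μ) = 0.69×0.31 = 0.2139, and 0.56 ≥ 0.2139.

No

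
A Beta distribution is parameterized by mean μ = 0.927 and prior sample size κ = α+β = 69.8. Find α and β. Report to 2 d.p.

α = 64.70, β = 5.10

Split κ in proportion μ : (1−μ): α = 0.927·69.8 = 64.70, β = 69.8 − 64.70 = 5.10.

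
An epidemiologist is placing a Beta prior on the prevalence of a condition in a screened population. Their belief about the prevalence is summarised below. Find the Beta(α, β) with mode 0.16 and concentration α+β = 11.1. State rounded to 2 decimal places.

α = 2.46, β = 8.64

Mode = (α−1)/(κ−2) with κ = α+β, so α−1 = 0.16·9.1 = 1.46.
α = 2.46; β = κ − α = 8.64.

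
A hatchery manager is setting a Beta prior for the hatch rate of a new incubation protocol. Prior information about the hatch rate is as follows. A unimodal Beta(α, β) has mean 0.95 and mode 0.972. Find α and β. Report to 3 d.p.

With s = α+β: μ = α/s and mode = (α−1)/(s−2). Eliminating α = μs,
μs − 1 = m(s−2) ⇒ s(μ−m) = 1−2m ⇒ s = -0.944/-0.022 = 42.9091.
So α = μs = 40.764, β = (1−μ)s = 2.145.

α = 40.764, β = 2.145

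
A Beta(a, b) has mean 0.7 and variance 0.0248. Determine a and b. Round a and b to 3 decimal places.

a = 5.227, b = 2.240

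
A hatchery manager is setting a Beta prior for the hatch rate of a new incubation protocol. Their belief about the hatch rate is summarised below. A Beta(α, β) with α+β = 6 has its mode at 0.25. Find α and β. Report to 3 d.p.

α = 2.000, β = 4.000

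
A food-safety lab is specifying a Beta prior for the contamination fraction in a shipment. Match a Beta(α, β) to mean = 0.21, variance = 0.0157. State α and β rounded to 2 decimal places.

By moment matching, α+β = μ(1−μ)/σ² − 1 = (0.21·0.79)/0.0157 − 1 = 10.5669 − 1 = 9.5669.
Since α/(α+β) = μ, α = 0.21·9.5669 = 2.01 and β = 0.79·9.5669 = 7.56.

α = 2.01, β = 7.56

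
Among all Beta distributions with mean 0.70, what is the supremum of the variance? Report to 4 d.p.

Var = μ(1−μ)/(α+β+1), which approaches μ(1−μ) as α+β → 0.
So the supremum is μ(1−μ) = 0.70×0.30 = 0.2100.

0.2100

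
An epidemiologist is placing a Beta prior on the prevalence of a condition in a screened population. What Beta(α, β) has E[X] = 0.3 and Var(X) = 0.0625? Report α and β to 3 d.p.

α = 0.708, β = 1.652

Write ν = α+β; then α = μν and Var = μ(1−μ)/(ν+1).
ν = μ(1−μ)/Var − 1 = 0.21/0.0625 − 1 = 2.3600.
α = 0.3·2.3600 = 0.708, β = 0.7·2.3600 = 1.652.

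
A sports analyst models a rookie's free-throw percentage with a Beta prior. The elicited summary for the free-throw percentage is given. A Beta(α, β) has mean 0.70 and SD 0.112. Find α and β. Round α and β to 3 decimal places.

α = 11.019, β = 4.722

Variance = 0.112² = 0.012544. The moment-matching identity α+β = μ(1−μ)/Var − 1 gives
α+β = 0.2100/0.012544 − 1 = 15.7411, so α = μ·15.7411 = 11.019 and β = (1−μ)·15.7411 = 4.722.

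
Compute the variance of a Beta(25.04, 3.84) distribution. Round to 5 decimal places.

α+β = 28.88 and αβ = 96.1536, so Var = αβ/[(α+β)²(α+β+1)] = 96.1536/24921.545472 = 0.00386.

0.00386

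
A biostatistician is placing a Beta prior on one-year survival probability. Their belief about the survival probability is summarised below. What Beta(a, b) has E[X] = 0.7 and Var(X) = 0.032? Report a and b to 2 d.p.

By moment matching, a+b = μ(1−μ)/σ² − 1 = (0.7·0.3)/0.032 − 1 = 6.5625 − 1 = 5.5625.
Since a/(a+b) = μ, a = 0.7·5.5625 = 3.89 and b = 0.3·5.5625 = 1.67.

a = 3.89, b = 1.67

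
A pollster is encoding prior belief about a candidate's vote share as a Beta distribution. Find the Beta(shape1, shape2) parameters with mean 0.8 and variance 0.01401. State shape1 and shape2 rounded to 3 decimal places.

shape1 = 8.336, shape2 = 2.084

Write ν = shape1+shape2; then shape1 = μν and Var = μ(1−μ)/(ν+1).
ν = μ(1−μ)/Var − 1 = 0.16/0.01401 − 1 = 10.4204.
shape1 = 0.8·10.4204 = 8.336, shape2 = 0.2·10.4204 = 2.084.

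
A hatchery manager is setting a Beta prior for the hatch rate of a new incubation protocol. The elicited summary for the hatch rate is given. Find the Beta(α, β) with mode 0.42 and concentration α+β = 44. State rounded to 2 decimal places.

α = 18.64, β = 25.36

For α,β>1 the mode is (α−1)/(α+β−2), so α = mode·(κ−2)+1 = 0.42×42+1 = 18.64.
And β = (1−mode)·(κ−2)+1 = 0.58×42+1 = 25.36.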